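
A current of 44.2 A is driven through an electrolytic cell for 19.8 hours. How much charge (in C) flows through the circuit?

Q = I·t = 44.20 A × 71280 s = 3.15 × 10⁶ C.

3.15 × 10⁶ C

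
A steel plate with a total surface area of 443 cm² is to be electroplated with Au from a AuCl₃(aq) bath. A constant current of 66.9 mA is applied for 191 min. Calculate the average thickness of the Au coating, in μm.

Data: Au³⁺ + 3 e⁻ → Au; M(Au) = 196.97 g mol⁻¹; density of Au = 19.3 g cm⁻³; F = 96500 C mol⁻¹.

Q = I·t = 0.06690 × 11460 = 766.7 C; n(e⁻) = 0.007945 mol.
n(Au) = n(e⁻)/3 = 0.002648 mol, so m = 0.002648 × 196.97 = 0.5216 g.
Volume = m/ρ = 0.5216 / 19.3 = 0.02703 cm³.
Thickness = V/A = 0.02703 / 443 = 6.10 × 10⁻⁵ cm = 0.610 μm.

0.610 μm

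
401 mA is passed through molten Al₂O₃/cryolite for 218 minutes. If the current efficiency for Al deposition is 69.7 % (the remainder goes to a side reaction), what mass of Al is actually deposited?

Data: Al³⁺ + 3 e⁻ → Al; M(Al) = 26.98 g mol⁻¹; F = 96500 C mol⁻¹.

Q = I·t = 0.4010 × 13080 = 5245 C.
n(e⁻) = 5245/96500 = 0.05435 mol; theoretically n(Al) = 0.05435/3 = 0.01812 mol, m_theo = 0.4888 g.
At 69.7 % efficiency, m_actual = 0.697 × 0.4888 = 0.341 g.

0.341 g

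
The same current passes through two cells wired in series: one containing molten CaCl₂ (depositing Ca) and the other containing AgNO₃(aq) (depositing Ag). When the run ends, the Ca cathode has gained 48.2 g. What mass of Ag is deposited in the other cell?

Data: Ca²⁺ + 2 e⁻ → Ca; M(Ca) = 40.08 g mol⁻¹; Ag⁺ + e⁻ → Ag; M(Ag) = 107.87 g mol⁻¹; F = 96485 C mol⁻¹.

259 g

n(Ca) = 48.2 / 40.08 = 1.203 mol.
Since Ca²⁺ + 2 e⁻ → Ca, n(e⁻) passed = 2 × 1.203 = 2.405 mol.
Cells in series carry the same charge, so the same 2.405 mol of electrons passes through cell 2.
Ag⁺ + e⁻ → Ag, so n(Ag) = 2.405 / 1 = 2.405 mol.
m(Ag) = 2.405 × 107.87 = 259 g.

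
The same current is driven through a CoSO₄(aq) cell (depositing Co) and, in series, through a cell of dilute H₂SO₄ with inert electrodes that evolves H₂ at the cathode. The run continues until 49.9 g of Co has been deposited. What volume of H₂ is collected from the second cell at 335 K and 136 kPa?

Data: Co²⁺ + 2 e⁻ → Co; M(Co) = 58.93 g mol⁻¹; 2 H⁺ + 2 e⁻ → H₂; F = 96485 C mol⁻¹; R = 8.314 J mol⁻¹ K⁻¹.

n(Co) = 49.9 / 58.93 = 0.8468 mol, so n(e⁻) = 2 × 0.8468 = 1.694 mol.
The cells are in series, so the same 1.694 mol of electrons passes through the second cell.
2 H⁺ + 2 e⁻ → H₂ — 2 mol e⁻ per mol H₂, so n(H₂) = 1.694/2 = 0.8468 mol.
V = nRT/P = (0.8468 × 8.314 × 335) / (136 × 10³) = 0.0173 m³ = 17.3 L.

17.3 L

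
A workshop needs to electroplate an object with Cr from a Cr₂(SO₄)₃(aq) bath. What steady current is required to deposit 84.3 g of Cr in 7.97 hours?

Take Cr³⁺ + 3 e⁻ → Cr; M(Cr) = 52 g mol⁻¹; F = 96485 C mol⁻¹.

n(Cr) = 84.3 / 52 = 1.621 mol.
n(e⁻) = 3 × 1.621 = 4.863 mol.
Q = n(e⁻)·F = 4.863 × 96485 = 469300 C.
I = Q/t = 469300 / 28692 s = 16.4 A.

16.4 A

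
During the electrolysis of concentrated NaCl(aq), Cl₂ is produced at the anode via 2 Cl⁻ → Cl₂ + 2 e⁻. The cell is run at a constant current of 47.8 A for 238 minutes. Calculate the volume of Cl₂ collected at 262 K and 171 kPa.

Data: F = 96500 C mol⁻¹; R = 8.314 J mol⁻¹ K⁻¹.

45.1 L

Q = I·t = 47.80 A × 14280 s = 682600 C.
n(e⁻) = Q/F = 682600 / 96500 = 7.073 mol.
2 electrons are transferred per Cl₂ molecule, so n(Cl₂) = 7.073 / 2 = 3.537 mol.
V = nRT/P = (3.537 × 8.314 × 262) / (171 × 10³ Pa) = 0.0451 m³ = 45.1 L.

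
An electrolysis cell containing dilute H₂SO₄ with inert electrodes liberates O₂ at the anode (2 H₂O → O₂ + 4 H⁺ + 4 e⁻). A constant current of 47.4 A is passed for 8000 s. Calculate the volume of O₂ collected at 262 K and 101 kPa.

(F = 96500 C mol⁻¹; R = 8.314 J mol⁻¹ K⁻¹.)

21.2 L

Q = I·t = 47.40 A × 8000.0 s = 379200 C.
n(e⁻) = Q/F = 379200 / 96500 = 3.930 mol.
4 electrons are transferred per O₂ molecule, so n(O₂) = 3.930 / 4 = 0.9824 mol.
V = nRT/P = (0.9824 × 8.314 × 262) / (101 × 10³ Pa) = 0.0212 m³ = 21.2 L.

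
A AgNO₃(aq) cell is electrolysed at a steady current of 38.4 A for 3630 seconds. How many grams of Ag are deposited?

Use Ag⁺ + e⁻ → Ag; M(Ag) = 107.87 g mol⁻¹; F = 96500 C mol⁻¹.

156 g

Q = I·t = 38.40 A × 3630.0 s = 139400 C.
n(e⁻) = Q/F = 139400 / 96500 = 1.444 mol.
Ag⁺ + e⁻ → Ag, so n(Ag) = n(e⁻)/1 = 1.444 mol.
m = n·M = 1.444 × 107.87 = 156 g.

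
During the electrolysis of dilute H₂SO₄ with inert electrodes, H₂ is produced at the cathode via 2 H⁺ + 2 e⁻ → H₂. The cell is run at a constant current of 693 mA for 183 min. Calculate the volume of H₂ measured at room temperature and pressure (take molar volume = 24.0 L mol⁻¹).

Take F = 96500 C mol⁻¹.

0.946 L

Q = I·t = 0.6930 A × 10980 s = 7609 C.
n(e⁻) = Q/F = 7609 / 96500 = 0.07885 mol.
2 electrons are transferred per H₂ molecule, so n(H₂) = 0.07885 / 2 = 0.03943 mol.
V = n × V_m = 0.03943 × 24.0 = 0.946 L.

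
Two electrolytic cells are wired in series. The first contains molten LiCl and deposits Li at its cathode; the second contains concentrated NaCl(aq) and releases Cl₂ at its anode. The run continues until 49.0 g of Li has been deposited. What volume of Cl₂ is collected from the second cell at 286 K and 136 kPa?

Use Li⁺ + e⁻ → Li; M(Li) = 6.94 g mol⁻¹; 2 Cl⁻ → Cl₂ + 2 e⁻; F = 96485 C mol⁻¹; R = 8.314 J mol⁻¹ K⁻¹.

n(Li) = 49.0 / 6.94 = 7.061 mol, so n(e⁻) = 1 × 7.061 = 7.061 mol.
The cells are in series, so the same 7.061 mol of electrons passes through the second cell.
2 Cl⁻ → Cl₂ + 2 e⁻ — 2 mol e⁻ per mol Cl₂, so n(Cl₂) = 7.061/2 = 3.530 mol.
V = nRT/P = (3.530 × 8.314 × 286) / (136 × 10³) = 0.0617 m³ = 61.7 L.

61.7 L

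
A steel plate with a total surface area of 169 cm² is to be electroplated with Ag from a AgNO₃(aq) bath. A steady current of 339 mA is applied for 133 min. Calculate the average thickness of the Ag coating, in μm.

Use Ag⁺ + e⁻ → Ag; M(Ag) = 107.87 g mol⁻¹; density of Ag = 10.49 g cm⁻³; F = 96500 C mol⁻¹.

Q = I·t = 0.3390 × 7980.0 = 2705 C; n(e⁻) = 0.02803 mol.
n(Ag) = n(e⁻)/1 = 0.02803 mol, so m = 0.02803 × 107.87 = 3.024 g.
Volume = m/ρ = 3.024 / 10.49 = 0.2883 cm³.
Thickness = V/A = 0.2883 / 169 = 0.00171 cm = 17.1 μm.

17.1 μm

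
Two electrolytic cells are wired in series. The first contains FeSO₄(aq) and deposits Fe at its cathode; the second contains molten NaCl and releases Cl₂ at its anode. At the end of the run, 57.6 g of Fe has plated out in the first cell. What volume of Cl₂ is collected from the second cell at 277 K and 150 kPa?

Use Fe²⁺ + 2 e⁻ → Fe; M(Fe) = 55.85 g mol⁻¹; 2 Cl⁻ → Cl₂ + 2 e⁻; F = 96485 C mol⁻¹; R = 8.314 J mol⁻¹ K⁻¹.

15.8 L

n(Fe) = 57.6 / 55.85 = 1.031 mol, so n(e⁻) = 2 × 1.031 = 2.063 mol.
The cells are in series, so the same 2.063 mol of electrons passes through the second cell.
2 Cl⁻ → Cl₂ + 2 e⁻ — 2 mol e⁻ per mol Cl₂, so n(Cl₂) = 2.063/2 = 1.031 mol.
V = nRT/P = (1.031 × 8.314 × 277) / (150 × 10³) = 0.0158 m³ = 15.8 L.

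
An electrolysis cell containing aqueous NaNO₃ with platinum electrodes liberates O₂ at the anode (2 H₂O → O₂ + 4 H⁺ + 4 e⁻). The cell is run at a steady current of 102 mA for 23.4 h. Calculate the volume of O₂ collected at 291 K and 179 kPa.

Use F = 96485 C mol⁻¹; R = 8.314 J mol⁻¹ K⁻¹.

Q = I·t = 0.1020 A × 84240 s = 8592 C.
n(e⁻) = Q/F = 8592 / 96485 = 0.08906 mol.
4 electrons are transferred per O₂ molecule, so n(O₂) = 0.08906 / 4 = 0.02226 mol.
V = nRT/P = (0.02226 × 8.314 × 291) / (179 × 10³ Pa) = 3.01 × 10⁻⁴ m³ = 0.301 L.

0.301 L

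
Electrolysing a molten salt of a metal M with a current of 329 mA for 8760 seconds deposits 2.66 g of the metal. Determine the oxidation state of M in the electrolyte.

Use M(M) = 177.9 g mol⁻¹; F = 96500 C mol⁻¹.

Q = I·t = 0.3290 A × 8760.0 s = 2882 C, so n(e⁻) = 2882/96500 = 0.02987 mol.
n(M) deposited = 2.66 / 177.9 = 0.01495 mol.
Electrons per atom = n(e⁻)/n(M) = 0.02987 / 0.01495 = 2.00 ≈ 2, so the ion is M²⁺.

+2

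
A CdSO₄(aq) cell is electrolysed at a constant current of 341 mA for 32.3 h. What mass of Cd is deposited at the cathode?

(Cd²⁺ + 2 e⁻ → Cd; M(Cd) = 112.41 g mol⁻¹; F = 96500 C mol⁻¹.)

23.1 g

Q = I·t = 0.3410 A × 116280 s = 39650 C.
n(e⁻) = Q/F = 39650 / 96500 = 0.4109 mol.
Cd²⁺ + 2 e⁻ → Cd, so n(Cd) = n(e⁻)/2 = 0.2054 mol.
m = n·M = 0.2054 × 112.41 = 23.1 g.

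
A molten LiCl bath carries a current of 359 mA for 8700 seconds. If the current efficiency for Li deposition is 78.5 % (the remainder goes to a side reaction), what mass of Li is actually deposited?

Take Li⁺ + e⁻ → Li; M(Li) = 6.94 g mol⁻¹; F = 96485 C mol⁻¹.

0.176 g

Q = I·t = 0.3590 × 8700.0 = 3123 C.
n(e⁻) = 3123/96485 = 0.03237 mol; theoretically n(Li) = 0.03237/1 = 0.03237 mol, m_theo = 0.2247 g.
At 78.5 % efficiency, m_actual = 0.785 × 0.2247 = 0.176 g.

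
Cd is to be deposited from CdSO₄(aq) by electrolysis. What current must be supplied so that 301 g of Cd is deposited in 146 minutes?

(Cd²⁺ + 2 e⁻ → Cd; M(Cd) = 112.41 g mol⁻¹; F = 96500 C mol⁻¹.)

59.0 A

n(Cd) = 301 / 112.41 = 2.678 mol.
n(e⁻) = 2 × 2.678 = 5.355 mol.
Q = n(e⁻)·F = 5.355 × 96500 = 516800 C.
I = Q/t = 516800 / 8760.0 s = 59.0 A.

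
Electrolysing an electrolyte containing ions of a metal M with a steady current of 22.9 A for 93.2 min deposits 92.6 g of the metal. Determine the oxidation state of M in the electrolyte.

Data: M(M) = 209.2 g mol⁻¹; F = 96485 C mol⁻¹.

+3

Q = I·t = 22.90 A × 5592.0 s = 128100 C, so n(e⁻) = 128100/96485 = 1.327 mol.
n(M) deposited = 92.6 / 209.2 = 0.4426 mol.
Electrons per atom = n(e⁻)/n(M) = 1.327 / 0.4426 = 3.00 ≈ 3, so the ion is M³⁺.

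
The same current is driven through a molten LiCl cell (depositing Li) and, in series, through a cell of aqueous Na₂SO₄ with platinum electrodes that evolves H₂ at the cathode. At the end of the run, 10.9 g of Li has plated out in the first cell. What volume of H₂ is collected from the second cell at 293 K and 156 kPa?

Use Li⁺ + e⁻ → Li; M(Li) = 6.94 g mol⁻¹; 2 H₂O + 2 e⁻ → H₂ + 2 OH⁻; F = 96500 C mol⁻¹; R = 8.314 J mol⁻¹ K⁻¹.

n(Li) = 10.9 / 6.94 = 1.571 mol, so n(e⁻) = 1 × 1.571 = 1.571 mol.
The cells are in series, so the same 1.571 mol of electrons passes through the second cell.
2 H₂O + 2 e⁻ → H₂ + 2 OH⁻ — 2 mol e⁻ per mol H₂, so n(H₂) = 1.571/2 = 0.7853 mol.
V = nRT/P = (0.7853 × 8.314 × 293) / (156 × 10³) = 0.0123 m³ = 12.3 L.

12.3 L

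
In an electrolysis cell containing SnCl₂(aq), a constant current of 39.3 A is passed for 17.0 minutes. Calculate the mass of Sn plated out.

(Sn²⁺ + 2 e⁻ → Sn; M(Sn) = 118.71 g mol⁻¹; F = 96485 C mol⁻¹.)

Q = I·t = 39.30 A × 1020.0 s = 40090 C.
n(e⁻) = Q/F = 40090 / 96485 = 0.4155 mol.
Sn²⁺ + 2 e⁻ → Sn, so n(Sn) = n(e⁻)/2 = 0.2077 mol.
m = n·M = 0.2077 × 118.71 = 24.7 g.

24.7 g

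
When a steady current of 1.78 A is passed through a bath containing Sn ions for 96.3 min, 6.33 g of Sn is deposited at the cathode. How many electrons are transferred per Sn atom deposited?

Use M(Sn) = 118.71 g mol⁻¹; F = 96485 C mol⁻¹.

Q = I·t = 1.780 A × 5778.0 s = 10280 C, so n(e⁻) = 10280/96485 = 0.1066 mol.
n(Sn) deposited = 6.33 / 118.71 = 0.05332 mol.
Electrons per atom = n(e⁻)/n(Sn) = 0.1066 / 0.05332 = 2.00 ≈ 2, so the ion is Sn²⁺.

2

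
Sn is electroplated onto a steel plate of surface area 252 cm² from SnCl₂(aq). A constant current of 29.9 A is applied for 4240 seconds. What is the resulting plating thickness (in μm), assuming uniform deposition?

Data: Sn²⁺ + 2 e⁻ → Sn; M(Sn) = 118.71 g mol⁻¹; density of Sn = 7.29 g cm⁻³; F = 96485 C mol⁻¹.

Q = I·t = 29.90 × 4240.0 = 126800 C; n(e⁻) = 1.314 mol.
n(Sn) = n(e⁻)/2 = 0.6570 mol, so m = 0.6570 × 118.71 = 77.99 g.
Volume = m/ρ = 77.99 / 7.29 = 10.70 cm³.
Thickness = V/A = 10.70 / 252 = 0.0425 cm = 425 μm.

425 μm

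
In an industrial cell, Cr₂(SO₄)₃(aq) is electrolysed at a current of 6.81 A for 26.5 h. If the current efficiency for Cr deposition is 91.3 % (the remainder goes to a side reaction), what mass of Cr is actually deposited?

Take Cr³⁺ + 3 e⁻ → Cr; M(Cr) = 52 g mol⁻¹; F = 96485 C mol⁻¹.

Q = I·t = 6.810 × 95400 = 649700 C.
n(e⁻) = 649700/96485 = 6.733 mol; theoretically n(Cr) = 6.733/3 = 2.244 mol, m_theo = 116.7 g.
At 91.3 % efficiency, m_actual = 0.913 × 116.7 = 107 g.

107 g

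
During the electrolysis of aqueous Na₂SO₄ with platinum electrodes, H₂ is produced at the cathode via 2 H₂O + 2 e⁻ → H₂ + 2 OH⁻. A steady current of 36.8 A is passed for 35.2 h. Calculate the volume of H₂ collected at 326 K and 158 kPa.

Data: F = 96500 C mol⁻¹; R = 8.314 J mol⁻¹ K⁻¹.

414 L

Q = I·t = 36.80 A × 126720 s = 4663000 C.
n(e⁻) = Q/F = 4663000 / 96500 = 48.32 mol.
2 electrons are transferred per H₂ molecule, so n(H₂) = 48.32 / 2 = 24.16 mol.
V = nRT/P = (24.16 × 8.314 × 326) / (158 × 10³ Pa) = 0.414 m³ = 414 L.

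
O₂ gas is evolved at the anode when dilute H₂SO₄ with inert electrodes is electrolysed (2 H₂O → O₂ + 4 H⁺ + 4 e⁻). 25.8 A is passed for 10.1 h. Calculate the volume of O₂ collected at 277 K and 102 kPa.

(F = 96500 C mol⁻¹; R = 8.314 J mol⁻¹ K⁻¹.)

Q = I·t = 25.80 A × 36360 s = 938100 C.
n(e⁻) = Q/F = 938100 / 96500 = 9.721 mol.
4 electrons are transferred per O₂ molecule, so n(O₂) = 9.721 / 4 = 2.430 mol.
V = nRT/P = (2.430 × 8.314 × 277) / (102 × 10³ Pa) = 0.0549 m³ = 54.9 L.

54.9 L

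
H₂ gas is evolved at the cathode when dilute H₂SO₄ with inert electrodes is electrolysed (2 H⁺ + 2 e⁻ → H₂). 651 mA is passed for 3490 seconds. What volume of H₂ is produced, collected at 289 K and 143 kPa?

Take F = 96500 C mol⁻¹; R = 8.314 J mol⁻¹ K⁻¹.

Q = I·t = 0.6510 A × 3490.0 s = 2272 C.
n(e⁻) = Q/F = 2272 / 96500 = 0.02354 mol.
2 electrons are transferred per H₂ molecule, so n(H₂) = 0.02354 / 2 = 0.01177 mol.
V = nRT/P = (0.01177 × 8.314 × 289) / (143 × 10³ Pa) = 1.98 × 10⁻⁴ m³ = 0.198 L.

0.198 L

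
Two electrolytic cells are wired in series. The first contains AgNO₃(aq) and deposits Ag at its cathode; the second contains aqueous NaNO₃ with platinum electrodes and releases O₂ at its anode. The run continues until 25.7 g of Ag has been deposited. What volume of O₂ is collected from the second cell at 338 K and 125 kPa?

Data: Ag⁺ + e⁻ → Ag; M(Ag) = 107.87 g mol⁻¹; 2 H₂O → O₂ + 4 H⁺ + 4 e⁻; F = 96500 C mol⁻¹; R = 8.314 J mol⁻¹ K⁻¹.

n(Ag) = 25.7 / 107.87 = 0.2382 mol, so n(e⁻) = 1 × 0.2382 = 0.2382 mol.
The cells are in series, so the same 0.2382 mol of electrons passes through the second cell.
2 H₂O → O₂ + 4 H⁺ + 4 e⁻ — 4 mol e⁻ per mol O₂, so n(O₂) = 0.2382/4 = 0.05956 mol.
V = nRT/P = (0.05956 × 8.314 × 338) / (125 × 10³) = 0.00134 m³ = 1.34 L.

1.34 L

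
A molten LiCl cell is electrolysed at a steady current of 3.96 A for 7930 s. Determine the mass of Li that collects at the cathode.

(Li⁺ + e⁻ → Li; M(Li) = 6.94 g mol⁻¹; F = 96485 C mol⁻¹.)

2.26 g

Q = I·t = 3.960 A × 7930.0 s = 31400 C.
n(e⁻) = Q/F = 31400 / 96485 = 0.3255 mol.
Li⁺ + e⁻ → Li, so n(Li) = n(e⁻)/1 = 0.3255 mol.
m = n·M = 0.3255 × 6.94 = 2.26 g.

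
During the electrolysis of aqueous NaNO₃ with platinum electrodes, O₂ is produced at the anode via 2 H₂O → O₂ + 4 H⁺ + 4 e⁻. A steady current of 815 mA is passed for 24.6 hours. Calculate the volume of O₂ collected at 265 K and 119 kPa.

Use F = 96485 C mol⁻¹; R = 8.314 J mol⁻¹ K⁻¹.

Q = I·t = 0.8150 A × 88560 s = 72180 C.
n(e⁻) = Q/F = 72180 / 96485 = 0.7481 mol.
4 electrons are transferred per O₂ molecule, so n(O₂) = 0.7481 / 4 = 0.1870 mol.
V = nRT/P = (0.1870 × 8.314 × 265) / (119 × 10³ Pa) = 0.00346 m³ = 3.46 L.

3.46 L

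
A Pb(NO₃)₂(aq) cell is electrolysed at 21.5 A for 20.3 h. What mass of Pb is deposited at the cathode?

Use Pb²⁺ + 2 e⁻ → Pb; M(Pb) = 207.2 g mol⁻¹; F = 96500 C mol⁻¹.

1690 g

Q = I·t = 21.50 A × 73080 s = 1571000 C.
n(e⁻) = Q/F = 1571000 / 96500 = 16.28 mol.
Pb²⁺ + 2 e⁻ → Pb, so n(Pb) = n(e⁻)/2 = 8.141 mol.
m = n·M = 8.141 × 207.2 = 1690 g.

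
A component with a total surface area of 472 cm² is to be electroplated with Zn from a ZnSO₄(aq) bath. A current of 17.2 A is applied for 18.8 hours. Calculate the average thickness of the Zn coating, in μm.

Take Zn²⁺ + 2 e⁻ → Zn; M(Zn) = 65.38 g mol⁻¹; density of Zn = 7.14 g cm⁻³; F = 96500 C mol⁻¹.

1170 μm

Q = I·t = 17.20 × 67680 = 1164000 C; n(e⁻) = 12.06 mol.
n(Zn) = n(e⁻)/2 = 6.032 mol, so m = 6.032 × 65.38 = 394.3 g.
Volume = m/ρ = 394.3 / 7.14 = 55.23 cm³.
Thickness = V/A = 55.23 / 472 = 0.117 cm = 1170 μm.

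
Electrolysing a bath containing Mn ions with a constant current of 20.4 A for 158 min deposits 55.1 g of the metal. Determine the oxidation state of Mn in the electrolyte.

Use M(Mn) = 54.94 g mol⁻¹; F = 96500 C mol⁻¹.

+2

Q = I·t = 20.40 A × 9480.0 s = 193400 C, so n(e⁻) = 193400/96500 = 2.004 mol.
n(Mn) deposited = 55.1 / 54.94 = 1.003 mol.
Electrons per atom = n(e⁻)/n(Mn) = 2.004 / 1.003 = 2.00 ≈ 2, so the ion is Mn²⁺.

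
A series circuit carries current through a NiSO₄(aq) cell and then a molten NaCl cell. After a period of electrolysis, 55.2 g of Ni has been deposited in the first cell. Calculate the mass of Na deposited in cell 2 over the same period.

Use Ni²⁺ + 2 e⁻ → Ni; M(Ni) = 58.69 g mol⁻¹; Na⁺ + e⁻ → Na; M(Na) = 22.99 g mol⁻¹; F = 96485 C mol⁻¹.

43.2 g

n(Ni) = 55.2 / 58.69 = 0.9405 mol.
Since Ni²⁺ + 2 e⁻ → Ni, n(e⁻) passed = 2 × 0.9405 = 1.881 mol.
Cells in series carry the same charge, so the same 1.881 mol of electrons passes through cell 2.
Na⁺ + e⁻ → Na, so n(Na) = 1.881 / 1 = 1.881 mol.
m(Na) = 1.881 × 22.99 = 43.2 g.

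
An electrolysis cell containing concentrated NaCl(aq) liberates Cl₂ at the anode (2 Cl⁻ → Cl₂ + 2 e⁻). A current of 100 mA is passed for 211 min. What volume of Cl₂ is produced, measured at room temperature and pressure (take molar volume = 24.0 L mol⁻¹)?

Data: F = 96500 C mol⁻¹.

0.157 L

Q = I·t = 0.1000 A × 12660 s = 1266 C.
n(e⁻) = Q/F = 1266 / 96500 = 0.01312 mol.
2 electrons are transferred per Cl₂ molecule, so n(Cl₂) = 0.01312 / 2 = 0.006560 mol.
V = n × V_m = 0.006560 × 24.0 = 0.157 L.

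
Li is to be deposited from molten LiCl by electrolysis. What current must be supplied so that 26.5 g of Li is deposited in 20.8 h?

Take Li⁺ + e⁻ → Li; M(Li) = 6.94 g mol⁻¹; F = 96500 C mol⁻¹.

4.92 A

n(Li) = 26.5 / 6.94 = 3.818 mol.
n(e⁻) = 1 × 3.818 = 3.818 mol.
Q = n(e⁻)·F = 3.818 × 96500 = 368500 C.
I = Q/t = 368500 / 74880 s = 4.92 A.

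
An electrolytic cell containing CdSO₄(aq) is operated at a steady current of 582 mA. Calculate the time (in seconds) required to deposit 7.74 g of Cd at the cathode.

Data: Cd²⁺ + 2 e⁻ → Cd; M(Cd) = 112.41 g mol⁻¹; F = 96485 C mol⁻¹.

22800 s

n(Cd) = m/M = 7.74 / 112.41 = 0.06886 mol.
Each Cd atom requires 2 electrons, so n(e⁻) = 2 × 0.06886 = 0.1377 mol.
Q = n(e⁻)·F = 0.1377 × 96485 = 13290 C.
t = Q/I = 13290 / 0.5820 A = 22830 s.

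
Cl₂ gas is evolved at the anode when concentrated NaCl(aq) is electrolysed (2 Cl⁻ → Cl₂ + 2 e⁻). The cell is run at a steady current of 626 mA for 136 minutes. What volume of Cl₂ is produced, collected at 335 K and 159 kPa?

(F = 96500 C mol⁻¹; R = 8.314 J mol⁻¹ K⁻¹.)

Q = I·t = 0.6260 A × 8160.0 s = 5108 C.
n(e⁻) = Q/F = 5108 / 96500 = 0.05293 mol.
2 electrons are transferred per Cl₂ molecule, so n(Cl₂) = 0.05293 / 2 = 0.02647 mol.
V = nRT/P = (0.02647 × 8.314 × 335) / (159 × 10³ Pa) = 4.64 × 10⁻⁴ m³ = 0.464 L.

0.464 L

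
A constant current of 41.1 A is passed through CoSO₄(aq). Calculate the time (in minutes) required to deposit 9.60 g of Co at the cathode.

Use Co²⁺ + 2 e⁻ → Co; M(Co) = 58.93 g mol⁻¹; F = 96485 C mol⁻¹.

12.7 min

n(Co) = m/M = 9.60 / 58.93 = 0.1629 mol.
Each Co atom requires 2 electrons, so n(e⁻) = 2 × 0.1629 = 0.3258 mol.
Q = n(e⁻)·F = 0.3258 × 96485 = 31440 C.
t = Q/I = 31440 / 41.10 A = 764.9 s = 12.7 min.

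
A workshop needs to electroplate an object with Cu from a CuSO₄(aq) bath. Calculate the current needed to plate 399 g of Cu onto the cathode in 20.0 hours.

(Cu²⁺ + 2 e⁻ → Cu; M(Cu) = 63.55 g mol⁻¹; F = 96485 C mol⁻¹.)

16.8 A

n(Cu) = 399 / 63.55 = 6.279 mol.
n(e⁻) = 2 × 6.279 = 12.56 mol.
Q = n(e⁻)·F = 12.56 × 96485 = 1212000 C.
I = Q/t = 1212000 / 72000 s = 16.8 A.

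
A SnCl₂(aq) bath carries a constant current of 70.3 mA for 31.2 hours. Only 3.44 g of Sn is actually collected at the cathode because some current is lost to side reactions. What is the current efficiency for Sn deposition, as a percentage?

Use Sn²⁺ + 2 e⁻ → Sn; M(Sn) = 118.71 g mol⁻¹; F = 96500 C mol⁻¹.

70.8 %

Q = I·t = 0.07030 × 112320 = 7896 C; n(e⁻) = 7896/96500 = 0.08182 mol.
Theoretical n(Sn) = n(e⁻)/2 = 0.04091 mol, i.e. m_theo = 0.04091 × 118.71 = 4.857 g.
Efficiency = m_actual / m_theo = 3.44 / 4.857 = 70.8 %.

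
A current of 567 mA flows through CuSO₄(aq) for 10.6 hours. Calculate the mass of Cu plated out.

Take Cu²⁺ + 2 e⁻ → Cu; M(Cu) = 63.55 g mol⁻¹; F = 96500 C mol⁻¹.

7.12 g

Q = I·t = 0.5670 A × 38160 s = 21640 C.
n(e⁻) = Q/F = 21640 / 96500 = 0.2242 mol.
Cu²⁺ + 2 e⁻ → Cu, so n(Cu) = n(e⁻)/2 = 0.1121 mol.
m = n·M = 0.1121 × 63.55 = 7.12 g.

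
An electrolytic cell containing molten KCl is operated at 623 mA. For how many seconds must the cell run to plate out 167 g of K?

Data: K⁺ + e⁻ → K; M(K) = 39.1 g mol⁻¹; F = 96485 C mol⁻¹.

n(K) = m/M = 167 / 39.1 = 4.271 mol.
Each K atom requires 1 electron, so n(e⁻) = 1 × 4.271 = 4.271 mol.
Q = n(e⁻)·F = 4.271 × 96485 = 412100 C.
t = Q/I = 412100 / 0.6230 A = 661500 s.

6.61 × 10⁵ s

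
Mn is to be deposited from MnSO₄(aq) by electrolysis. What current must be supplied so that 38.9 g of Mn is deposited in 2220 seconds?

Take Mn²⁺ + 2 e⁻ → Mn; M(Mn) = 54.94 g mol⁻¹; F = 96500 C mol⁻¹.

n(Mn) = 38.9 / 54.94 = 0.7080 mol.
n(e⁻) = 2 × 0.7080 = 1.416 mol.
Q = n(e⁻)·F = 1.416 × 96500 = 136700 C.
I = Q/t = 136700 / 2220.0 s = 61.6 A.

61.6 A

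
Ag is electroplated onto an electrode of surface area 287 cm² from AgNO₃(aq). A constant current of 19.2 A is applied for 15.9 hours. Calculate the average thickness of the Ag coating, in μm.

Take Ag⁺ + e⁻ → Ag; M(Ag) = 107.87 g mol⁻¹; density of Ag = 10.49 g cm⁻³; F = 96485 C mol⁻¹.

Q = I·t = 19.20 × 57240 = 1099000 C; n(e⁻) = 11.39 mol.
n(Ag) = n(e⁻)/1 = 11.39 mol, so m = 11.39 × 107.87 = 1229 g.
Volume = m/ρ = 1229 / 10.49 = 117.1 cm³.
Thickness = V/A = 117.1 / 287 = 0.408 cm = 4080 μm.

4080 μm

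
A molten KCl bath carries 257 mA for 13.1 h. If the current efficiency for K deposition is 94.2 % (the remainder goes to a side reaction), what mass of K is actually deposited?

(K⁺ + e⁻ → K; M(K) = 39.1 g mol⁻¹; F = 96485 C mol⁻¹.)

4.63 g

Q = I·t = 0.2570 × 47160 = 12120 C.
n(e⁻) = 12120/96485 = 0.1256 mol; theoretically n(K) = 0.1256/1 = 0.1256 mol, m_theo = 4.912 g.
At 94.2 % efficiency, m_actual = 0.942 × 4.912 = 4.63 g.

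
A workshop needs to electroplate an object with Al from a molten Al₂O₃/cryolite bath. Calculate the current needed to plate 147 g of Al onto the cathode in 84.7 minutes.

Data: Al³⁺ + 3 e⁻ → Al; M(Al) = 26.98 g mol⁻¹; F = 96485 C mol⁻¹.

n(Al) = 147 / 26.98 = 5.448 mol.
n(e⁻) = 3 × 5.448 = 16.35 mol.
Q = n(e⁻)·F = 16.35 × 96485 = 1577000 C.
I = Q/t = 1577000 / 5082.0 s = 310 A.

310 A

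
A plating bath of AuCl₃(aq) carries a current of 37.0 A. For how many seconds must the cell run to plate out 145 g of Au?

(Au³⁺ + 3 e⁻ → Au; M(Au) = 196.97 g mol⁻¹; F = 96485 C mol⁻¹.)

5760 s

n(Au) = m/M = 145 / 196.97 = 0.7362 mol.
Each Au atom requires 3 electrons, so n(e⁻) = 3 × 0.7362 = 2.208 mol.
Q = n(e⁻)·F = 2.208 × 96485 = 213100 C.
t = Q/I = 213100 / 37.00 A = 5759 s.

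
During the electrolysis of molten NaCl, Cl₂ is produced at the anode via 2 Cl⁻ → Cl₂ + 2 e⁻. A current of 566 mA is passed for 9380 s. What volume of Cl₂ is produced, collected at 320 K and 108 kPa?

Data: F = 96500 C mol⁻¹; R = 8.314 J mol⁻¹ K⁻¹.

Q = I·t = 0.5660 A × 9380.0 s = 5309 C.
n(e⁻) = Q/F = 5309 / 96500 = 0.05502 mol.
2 electrons are transferred per Cl₂ molecule, so n(Cl₂) = 0.05502 / 2 = 0.02751 mol.
V = nRT/P = (0.02751 × 8.314 × 320) / (108 × 10³ Pa) = 6.78 × 10⁻⁴ m³ = 0.678 L.

0.678 L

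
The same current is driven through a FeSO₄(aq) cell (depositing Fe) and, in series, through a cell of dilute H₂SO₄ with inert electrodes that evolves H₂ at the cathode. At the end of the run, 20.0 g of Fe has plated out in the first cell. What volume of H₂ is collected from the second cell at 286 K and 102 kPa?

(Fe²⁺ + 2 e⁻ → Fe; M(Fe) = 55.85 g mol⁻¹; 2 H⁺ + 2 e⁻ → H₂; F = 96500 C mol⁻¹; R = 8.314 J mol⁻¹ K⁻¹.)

8.35 L

n(Fe) = 20.0 / 55.85 = 0.3581 mol, so n(e⁻) = 2 × 0.3581 = 0.7162 mol.
The cells are in series, so the same 0.7162 mol of electrons passes through the second cell.
2 H⁺ + 2 e⁻ → H₂ — 2 mol e⁻ per mol H₂, so n(H₂) = 0.7162/2 = 0.3581 mol.
V = nRT/P = (0.3581 × 8.314 × 286) / (102 × 10³) = 0.00835 m³ = 8.35 L.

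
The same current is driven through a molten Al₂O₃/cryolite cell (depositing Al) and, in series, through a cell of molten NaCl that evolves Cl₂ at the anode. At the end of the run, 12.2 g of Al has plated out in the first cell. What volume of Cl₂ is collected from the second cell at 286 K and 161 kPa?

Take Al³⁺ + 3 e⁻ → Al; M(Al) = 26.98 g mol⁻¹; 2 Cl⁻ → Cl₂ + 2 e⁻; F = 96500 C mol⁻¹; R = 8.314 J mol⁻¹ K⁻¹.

10.0 L

n(Al) = 12.2 / 26.98 = 0.4522 mol, so n(e⁻) = 3 × 0.4522 = 1.357 mol.
The cells are in series, so the same 1.357 mol of electrons passes through the second cell.
2 Cl⁻ → Cl₂ + 2 e⁻ — 2 mol e⁻ per mol Cl₂, so n(Cl₂) = 1.357/2 = 0.6783 mol.
V = nRT/P = (0.6783 × 8.314 × 286) / (161 × 10³) = 0.0100 m³ = 10.0 L.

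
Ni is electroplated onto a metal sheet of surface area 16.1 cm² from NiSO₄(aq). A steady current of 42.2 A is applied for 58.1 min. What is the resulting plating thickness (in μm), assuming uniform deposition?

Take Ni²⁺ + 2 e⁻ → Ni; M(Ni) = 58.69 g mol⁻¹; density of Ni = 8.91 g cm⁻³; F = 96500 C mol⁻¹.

Q = I·t = 42.20 × 3486.0 = 147100 C; n(e⁻) = 1.524 mol.
n(Ni) = n(e⁻)/2 = 0.7622 mol, so m = 0.7622 × 58.69 = 44.73 g.
Volume = m/ρ = 44.73 / 8.91 = 5.021 cm³.
Thickness = V/A = 5.021 / 16.1 = 0.312 cm = 3120 μm.

3120 μm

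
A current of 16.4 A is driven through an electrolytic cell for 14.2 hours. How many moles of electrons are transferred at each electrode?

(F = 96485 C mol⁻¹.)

8.69 mol

Q = I·t = 16.40 A × 51120 s = 838400 C.
n(e⁻) = Q/F = 838400 / 96485 = 8.69 mol.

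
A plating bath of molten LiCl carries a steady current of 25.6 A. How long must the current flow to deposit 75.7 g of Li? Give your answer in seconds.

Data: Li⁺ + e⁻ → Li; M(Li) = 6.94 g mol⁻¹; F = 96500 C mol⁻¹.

41100 s

n(Li) = m/M = 75.7 / 6.94 = 10.91 mol.
Each Li atom requires 1 electron, so n(e⁻) = 1 × 10.91 = 10.91 mol.
Q = n(e⁻)·F = 10.91 × 96500 = 1053000 C.
t = Q/I = 1053000 / 25.60 A = 41120 s.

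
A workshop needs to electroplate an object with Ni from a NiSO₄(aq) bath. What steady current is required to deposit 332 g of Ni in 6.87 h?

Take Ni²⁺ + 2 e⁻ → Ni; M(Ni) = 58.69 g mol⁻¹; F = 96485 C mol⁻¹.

44.1 A

n(Ni) = 332 / 58.69 = 5.657 mol.
n(e⁻) = 2 × 5.657 = 11.31 mol.
Q = n(e⁻)·F = 11.31 × 96485 = 1092000 C.
I = Q/t = 1092000 / 24732 s = 44.1 A.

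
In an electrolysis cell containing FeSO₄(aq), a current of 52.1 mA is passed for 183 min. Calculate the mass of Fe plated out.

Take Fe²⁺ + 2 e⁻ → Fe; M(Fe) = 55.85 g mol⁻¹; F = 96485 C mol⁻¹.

Q = I·t = 0.05210 A × 10980 s = 572.1 C.
n(e⁻) = Q/F = 572.1 / 96485 = 0.005929 mol.
Fe²⁺ + 2 e⁻ → Fe, so n(Fe) = n(e⁻)/2 = 0.002964 mol.
m = n·M = 0.002964 × 55.85 = 0.166 g.

0.166 g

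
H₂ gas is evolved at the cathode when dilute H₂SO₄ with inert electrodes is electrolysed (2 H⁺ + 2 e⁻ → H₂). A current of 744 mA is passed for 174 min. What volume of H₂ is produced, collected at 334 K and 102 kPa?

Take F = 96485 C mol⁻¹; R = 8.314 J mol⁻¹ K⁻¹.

1.10 L

Q = I·t = 0.7440 A × 10440 s = 7767 C.
n(e⁻) = Q/F = 7767 / 96485 = 0.08050 mol.
2 electrons are transferred per H₂ molecule, so n(H₂) = 0.08050 / 2 = 0.04025 mol.
V = nRT/P = (0.04025 × 8.314 × 334) / (102 × 10³ Pa) = 0.00110 m³ = 1.10 L.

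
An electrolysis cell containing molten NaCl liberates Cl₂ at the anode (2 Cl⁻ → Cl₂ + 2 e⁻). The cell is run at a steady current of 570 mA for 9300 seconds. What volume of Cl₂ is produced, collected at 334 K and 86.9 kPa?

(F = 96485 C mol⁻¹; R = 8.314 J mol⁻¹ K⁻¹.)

0.878 L

Q = I·t = 0.5700 A × 9300.0 s = 5301 C.
n(e⁻) = Q/F = 5301 / 96485 = 0.05494 mol.
2 electrons are transferred per Cl₂ molecule, so n(Cl₂) = 0.05494 / 2 = 0.02747 mol.
V = nRT/P = (0.02747 × 8.314 × 334) / (86.9 × 10³ Pa) = 8.78 × 10⁻⁴ m³ = 0.878 L.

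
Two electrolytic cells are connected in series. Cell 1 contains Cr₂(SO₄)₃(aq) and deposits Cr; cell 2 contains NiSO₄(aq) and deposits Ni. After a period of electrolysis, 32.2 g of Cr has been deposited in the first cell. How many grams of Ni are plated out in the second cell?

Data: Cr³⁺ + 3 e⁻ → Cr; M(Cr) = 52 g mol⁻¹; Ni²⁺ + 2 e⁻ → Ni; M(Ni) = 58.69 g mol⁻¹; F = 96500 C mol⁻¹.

n(Cr) = 32.2 / 52 = 0.6192 mol.
Since Cr³⁺ + 3 e⁻ → Cr, n(e⁻) passed = 3 × 0.6192 = 1.858 mol.
Cells in series carry the same charge, so the same 1.858 mol of electrons passes through cell 2.
Ni²⁺ + 2 e⁻ → Ni, so n(Ni) = 1.858 / 2 = 0.9288 mol.
m(Ni) = 0.9288 × 58.69 = 54.5 g.

54.5 g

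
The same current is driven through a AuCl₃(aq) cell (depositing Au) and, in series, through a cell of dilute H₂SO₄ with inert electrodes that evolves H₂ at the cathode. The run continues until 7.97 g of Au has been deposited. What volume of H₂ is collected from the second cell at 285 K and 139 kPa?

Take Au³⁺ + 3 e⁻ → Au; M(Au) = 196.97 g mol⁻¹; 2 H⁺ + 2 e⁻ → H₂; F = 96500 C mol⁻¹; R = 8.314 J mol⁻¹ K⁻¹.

n(Au) = 7.97 / 196.97 = 0.04046 mol, so n(e⁻) = 3 × 0.04046 = 0.1214 mol.
The cells are in series, so the same 0.1214 mol of electrons passes through the second cell.
2 H⁺ + 2 e⁻ → H₂ — 2 mol e⁻ per mol H₂, so n(H₂) = 0.1214/2 = 0.06069 mol.
V = nRT/P = (0.06069 × 8.314 × 285) / (139 × 10³) = 0.00103 m³ = 1.03 L.

1.03 L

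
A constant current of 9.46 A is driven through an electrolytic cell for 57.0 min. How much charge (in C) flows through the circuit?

32400 C

Q = I·t = 9.460 A × 3420.0 s = 32400 C.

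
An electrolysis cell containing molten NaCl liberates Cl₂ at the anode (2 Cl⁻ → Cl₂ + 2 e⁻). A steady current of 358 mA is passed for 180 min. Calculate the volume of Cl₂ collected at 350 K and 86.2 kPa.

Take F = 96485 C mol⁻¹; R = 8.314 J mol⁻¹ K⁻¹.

0.676 L

Q = I·t = 0.3580 A × 10800 s = 3866 C.
n(e⁻) = Q/F = 3866 / 96485 = 0.04007 mol.
2 electrons are transferred per Cl₂ molecule, so n(Cl₂) = 0.04007 / 2 = 0.02004 mol.
V = nRT/P = (0.02004 × 8.314 × 350) / (86.2 × 10³ Pa) = 6.76 × 10⁻⁴ m³ = 0.676 L.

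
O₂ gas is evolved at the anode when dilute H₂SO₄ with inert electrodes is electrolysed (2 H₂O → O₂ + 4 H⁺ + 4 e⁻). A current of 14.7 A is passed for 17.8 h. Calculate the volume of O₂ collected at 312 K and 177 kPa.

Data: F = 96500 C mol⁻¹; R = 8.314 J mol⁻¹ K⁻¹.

Q = I·t = 14.70 A × 64080 s = 942000 C.
n(e⁻) = Q/F = 942000 / 96500 = 9.761 mol.
4 electrons are transferred per O₂ molecule, so n(O₂) = 9.761 / 4 = 2.440 mol.
V = nRT/P = (2.440 × 8.314 × 312) / (177 × 10³ Pa) = 0.0358 m³ = 35.8 L.

35.8 L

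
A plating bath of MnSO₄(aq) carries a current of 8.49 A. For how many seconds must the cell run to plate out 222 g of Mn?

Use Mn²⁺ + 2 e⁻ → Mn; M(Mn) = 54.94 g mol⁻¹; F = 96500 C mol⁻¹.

91900 s

n(Mn) = m/M = 222 / 54.94 = 4.041 mol.
Each Mn atom requires 2 electrons, so n(e⁻) = 2 × 4.041 = 8.082 mol.
Q = n(e⁻)·F = 8.082 × 96500 = 779900 C.
t = Q/I = 779900 / 8.490 A = 91860 s.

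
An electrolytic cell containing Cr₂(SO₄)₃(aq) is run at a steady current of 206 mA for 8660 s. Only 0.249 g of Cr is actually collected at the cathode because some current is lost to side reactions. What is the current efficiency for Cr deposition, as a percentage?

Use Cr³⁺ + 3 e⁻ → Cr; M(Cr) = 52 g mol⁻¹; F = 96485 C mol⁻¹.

Q = I·t = 0.2060 × 8660.0 = 1784 C; n(e⁻) = 1784/96485 = 0.01849 mol.
Theoretical n(Cr) = n(e⁻)/3 = 0.006163 mol, i.e. m_theo = 0.006163 × 52 = 0.3205 g.
Efficiency = m_actual / m_theo = 0.249 / 0.3205 = 77.7 %.

77.7 %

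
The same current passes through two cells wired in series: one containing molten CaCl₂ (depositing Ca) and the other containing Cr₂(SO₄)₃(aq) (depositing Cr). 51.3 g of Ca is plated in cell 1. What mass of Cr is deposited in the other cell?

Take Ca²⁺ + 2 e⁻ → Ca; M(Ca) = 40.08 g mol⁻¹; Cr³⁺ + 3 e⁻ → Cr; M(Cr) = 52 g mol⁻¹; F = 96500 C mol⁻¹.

n(Ca) = 51.3 / 40.08 = 1.280 mol.
Since Ca²⁺ + 2 e⁻ → Ca, n(e⁻) passed = 2 × 1.280 = 2.560 mol.
Cells in series carry the same charge, so the same 2.560 mol of electrons passes through cell 2.
Cr³⁺ + 3 e⁻ → Cr, so n(Cr) = 2.560 / 3 = 0.8533 mol.
m(Cr) = 0.8533 × 52 = 44.4 g.

44.4 g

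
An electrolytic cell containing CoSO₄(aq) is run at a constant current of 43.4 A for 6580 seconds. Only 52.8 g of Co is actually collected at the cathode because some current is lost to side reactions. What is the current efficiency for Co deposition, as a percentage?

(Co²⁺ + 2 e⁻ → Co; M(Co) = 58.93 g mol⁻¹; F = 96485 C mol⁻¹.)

60.5 %

Q = I·t = 43.40 × 6580.0 = 285600 C; n(e⁻) = 285600/96485 = 2.960 mol.
Theoretical n(Co) = n(e⁻)/2 = 1.480 mol, i.e. m_theo = 1.480 × 58.93 = 87.21 g.
Efficiency = m_actual / m_theo = 52.8 / 87.21 = 60.5 %.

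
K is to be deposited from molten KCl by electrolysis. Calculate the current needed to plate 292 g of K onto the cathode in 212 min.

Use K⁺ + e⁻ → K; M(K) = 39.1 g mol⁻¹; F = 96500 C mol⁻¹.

n(K) = 292 / 39.1 = 7.468 mol.
n(e⁻) = 1 × 7.468 = 7.468 mol.
Q = n(e⁻)·F = 7.468 × 96500 = 720700 C.
I = Q/t = 720700 / 12720 s = 56.7 A.

56.7 A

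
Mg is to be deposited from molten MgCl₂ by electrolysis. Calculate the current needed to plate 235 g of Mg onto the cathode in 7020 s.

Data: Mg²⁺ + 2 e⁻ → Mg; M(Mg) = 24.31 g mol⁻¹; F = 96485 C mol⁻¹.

n(Mg) = 235 / 24.31 = 9.667 mol.
n(e⁻) = 2 × 9.667 = 19.33 mol.
Q = n(e⁻)·F = 19.33 × 96485 = 1865000 C.
I = Q/t = 1865000 / 7020.0 s = 266 A.

266 A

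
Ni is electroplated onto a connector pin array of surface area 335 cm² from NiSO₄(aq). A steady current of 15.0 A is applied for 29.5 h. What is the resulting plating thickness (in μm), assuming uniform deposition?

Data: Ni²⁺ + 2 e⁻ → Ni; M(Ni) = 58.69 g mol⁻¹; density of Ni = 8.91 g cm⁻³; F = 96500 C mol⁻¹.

1620 μm

Q = I·t = 15.00 × 106200 = 1593000 C; n(e⁻) = 16.51 mol.
n(Ni) = n(e⁻)/2 = 8.254 mol, so m = 8.254 × 58.69 = 484.4 g.
Volume = m/ρ = 484.4 / 8.91 = 54.37 cm³.
Thickness = V/A = 54.37 / 335 = 0.162 cm = 1620 μm.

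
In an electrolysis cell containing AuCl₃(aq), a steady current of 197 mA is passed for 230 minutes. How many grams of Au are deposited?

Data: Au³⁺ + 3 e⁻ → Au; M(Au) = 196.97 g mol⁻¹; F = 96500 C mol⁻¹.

Q = I·t = 0.1970 A × 13800 s = 2719 C.
n(e⁻) = Q/F = 2719 / 96500 = 0.02817 mol.
Au³⁺ + 3 e⁻ → Au, so n(Au) = n(e⁻)/3 = 0.009391 mol.
m = n·M = 0.009391 × 196.97 = 1.85 g.

1.85 g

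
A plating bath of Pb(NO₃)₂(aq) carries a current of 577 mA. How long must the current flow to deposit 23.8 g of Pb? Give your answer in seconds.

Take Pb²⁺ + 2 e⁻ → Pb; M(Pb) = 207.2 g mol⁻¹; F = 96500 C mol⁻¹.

n(Pb) = m/M = 23.8 / 207.2 = 0.1149 mol.
Each Pb atom requires 2 electrons, so n(e⁻) = 2 × 0.1149 = 0.2297 mol.
Q = n(e⁻)·F = 0.2297 × 96500 = 22170 C.
t = Q/I = 22170 / 0.5770 A = 38420 s.

38400 s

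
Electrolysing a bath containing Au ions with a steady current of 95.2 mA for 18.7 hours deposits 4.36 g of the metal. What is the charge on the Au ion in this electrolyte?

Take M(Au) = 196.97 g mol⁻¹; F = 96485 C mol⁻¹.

+3

Q = I·t = 0.09520 A × 67320 s = 6409 C, so n(e⁻) = 6409/96485 = 0.06642 mol.
n(Au) deposited = 4.36 / 196.97 = 0.02214 mol.
Electrons per atom = n(e⁻)/n(Au) = 0.06642 / 0.02214 = 3.00 ≈ 3, so the ion is Au³⁺.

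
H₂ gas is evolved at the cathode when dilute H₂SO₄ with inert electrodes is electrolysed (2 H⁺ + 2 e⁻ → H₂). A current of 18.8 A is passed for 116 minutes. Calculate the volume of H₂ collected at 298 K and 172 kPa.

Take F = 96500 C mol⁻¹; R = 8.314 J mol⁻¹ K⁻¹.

Q = I·t = 18.80 A × 6960.0 s = 130800 C.
n(e⁻) = Q/F = 130800 / 96500 = 1.356 mol.
2 electrons are transferred per H₂ molecule, so n(H₂) = 1.356 / 2 = 0.6780 mol.
V = nRT/P = (0.6780 × 8.314 × 298) / (172 × 10³ Pa) = 0.00977 m³ = 9.77 L.

9.77 L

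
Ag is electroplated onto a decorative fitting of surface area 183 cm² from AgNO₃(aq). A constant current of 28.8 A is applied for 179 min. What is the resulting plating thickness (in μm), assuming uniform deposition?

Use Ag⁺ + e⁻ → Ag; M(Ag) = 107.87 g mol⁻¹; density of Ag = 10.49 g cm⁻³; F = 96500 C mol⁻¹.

1800 μm

Q = I·t = 28.80 × 10740 = 309300 C; n(e⁻) = 3.205 mol.
n(Ag) = n(e⁻)/1 = 3.205 mol, so m = 3.205 × 107.87 = 345.8 g.
Volume = m/ρ = 345.8 / 10.49 = 32.96 cm³.
Thickness = V/A = 32.96 / 183 = 0.180 cm = 1800 μm.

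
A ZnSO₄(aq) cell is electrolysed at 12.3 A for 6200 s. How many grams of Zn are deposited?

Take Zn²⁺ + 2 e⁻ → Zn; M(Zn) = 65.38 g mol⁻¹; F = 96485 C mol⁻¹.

Q = I·t = 12.30 A × 6200.0 s = 76260 C.
n(e⁻) = Q/F = 76260 / 96485 = 0.7904 mol.
Zn²⁺ + 2 e⁻ → Zn, so n(Zn) = n(e⁻)/2 = 0.3952 mol.
m = n·M = 0.3952 × 65.38 = 25.8 g.

25.8 g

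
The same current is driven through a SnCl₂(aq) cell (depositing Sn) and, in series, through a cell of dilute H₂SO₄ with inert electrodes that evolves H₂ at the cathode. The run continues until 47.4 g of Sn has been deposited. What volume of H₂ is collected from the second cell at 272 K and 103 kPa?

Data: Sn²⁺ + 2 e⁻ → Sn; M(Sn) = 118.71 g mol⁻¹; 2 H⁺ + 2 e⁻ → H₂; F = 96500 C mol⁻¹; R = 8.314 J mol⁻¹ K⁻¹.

8.77 L

n(Sn) = 47.4 / 118.71 = 0.3993 mol, so n(e⁻) = 2 × 0.3993 = 0.7986 mol.
The cells are in series, so the same 0.7986 mol of electrons passes through the second cell.
2 H⁺ + 2 e⁻ → H₂ — 2 mol e⁻ per mol H₂, so n(H₂) = 0.7986/2 = 0.3993 mol.
V = nRT/P = (0.3993 × 8.314 × 272) / (103 × 10³) = 0.00877 m³ = 8.77 L.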